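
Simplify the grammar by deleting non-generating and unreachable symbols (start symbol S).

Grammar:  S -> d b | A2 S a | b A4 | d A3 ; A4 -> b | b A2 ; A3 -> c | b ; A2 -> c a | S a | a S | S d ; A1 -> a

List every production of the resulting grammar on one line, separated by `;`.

Generating nonterminals: {A1, A2, A3, A4, S}.
Reachable from S after that: {A2, A3, A4, S}.
Removed useless symbols: {A1} and every production mentioning them.

S -> d b | A2 S a | b A4 | d A3; A4 -> b | b A2; A3 -> c | b; A2 -> c a | S a | a S | S d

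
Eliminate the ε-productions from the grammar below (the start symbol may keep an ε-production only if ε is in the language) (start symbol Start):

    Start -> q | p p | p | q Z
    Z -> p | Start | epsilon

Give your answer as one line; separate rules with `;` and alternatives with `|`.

Nullable nonterminals: {Z}.
ε ∉ L(G), so no ε-production is kept.

Start -> q | p p | p | q Z; Z -> p | Start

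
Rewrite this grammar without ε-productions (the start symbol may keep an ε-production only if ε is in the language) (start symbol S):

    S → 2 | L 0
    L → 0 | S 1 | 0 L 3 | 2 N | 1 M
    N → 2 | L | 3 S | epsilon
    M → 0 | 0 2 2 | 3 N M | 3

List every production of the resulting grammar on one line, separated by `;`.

Nullable nonterminals: {N}.
ε ∉ L(G), so no ε-production is kept.
Add the nullable-subset variants: L → 2 N gives 2 N | 2. M → 3 N M gives 3 N M | 3 M.

S → 2 | L 0; L → 0 | S 1 | 0 L 3 | 2 N | 2 | 1 M; N → 2 | L | 3 S; M → 0 | 0 2 2 | 3 N M | 3 M | 3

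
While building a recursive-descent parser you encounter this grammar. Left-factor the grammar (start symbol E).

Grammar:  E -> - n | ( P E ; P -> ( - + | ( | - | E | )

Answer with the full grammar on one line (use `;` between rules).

E -> - n | ( P E; P -> - | E | ) | ( P'; P' -> - + | ε

P has alternatives sharing prefix '(': factor to P → ( P' with P' → - + | ε.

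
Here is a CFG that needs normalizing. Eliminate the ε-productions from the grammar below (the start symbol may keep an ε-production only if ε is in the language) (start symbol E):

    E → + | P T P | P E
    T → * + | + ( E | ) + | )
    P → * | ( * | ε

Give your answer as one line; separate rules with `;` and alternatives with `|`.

Nullable set = {P}.
ε ∉ L(G), so no ε-production is kept.
Add the nullable-subset variants: E → P T P gives P T P | P T | T P | T.

E → + | P T P | P T | T P | T | P E; T → * + | + ( E | ) + | ); P → * | ( *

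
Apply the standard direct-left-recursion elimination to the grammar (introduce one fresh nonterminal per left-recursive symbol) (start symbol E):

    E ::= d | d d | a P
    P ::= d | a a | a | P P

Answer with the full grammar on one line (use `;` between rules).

E ::= d | d d | a P; P ::= d P' | a a P' | a P'; P' ::= P P' | ε

P is directly left-recursive.
For P: α = {P}, β = {d, a a, a}. Rewrite as P → β P' and P' → α P' | ε.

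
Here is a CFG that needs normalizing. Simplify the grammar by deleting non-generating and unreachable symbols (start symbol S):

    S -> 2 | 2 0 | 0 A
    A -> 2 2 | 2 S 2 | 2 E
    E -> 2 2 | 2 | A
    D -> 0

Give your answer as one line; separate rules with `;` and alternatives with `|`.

S -> 2 | 2 0 | 0 A; A -> 2 2 | 2 S 2 | 2 E; E -> 2 2 | 2 | A

Generating nonterminals: {A, D, E, S}.
Reachable from S after that: {A, E, S}.
Removed useless symbols: {D} and every production mentioning them.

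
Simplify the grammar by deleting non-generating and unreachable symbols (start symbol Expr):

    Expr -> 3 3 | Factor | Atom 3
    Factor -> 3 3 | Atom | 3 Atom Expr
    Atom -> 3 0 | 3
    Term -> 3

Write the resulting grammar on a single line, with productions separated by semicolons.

Expr -> 3 3 | Factor | Atom 3; Factor -> 3 3 | Atom | 3 Atom Expr; Atom -> 3 0 | 3

Generating nonterminals: {Atom, Expr, Factor, Term}.
Reachable from Expr after that: {Atom, Expr, Factor}.
Removed useless symbols: {Term} and every production mentioning them.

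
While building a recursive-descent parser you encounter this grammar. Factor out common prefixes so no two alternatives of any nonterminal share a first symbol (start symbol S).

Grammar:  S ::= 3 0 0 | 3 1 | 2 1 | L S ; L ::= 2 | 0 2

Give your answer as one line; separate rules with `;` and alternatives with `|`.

S has alternatives sharing prefix '3': factor to S → 3 S' with S' → 0 0 | 1.

S ::= 2 1 | L S | 3 S'; L ::= 2 | 0 2; S' ::= 0 0 | 1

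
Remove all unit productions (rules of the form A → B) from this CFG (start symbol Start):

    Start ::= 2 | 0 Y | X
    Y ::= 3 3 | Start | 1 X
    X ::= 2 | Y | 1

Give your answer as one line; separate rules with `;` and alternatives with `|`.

Unit pairs: Start ⇒* {X, Y}; X ⇒* {Start, Y}; Y ⇒* {Start, X}.
For every A with A ⇒* B via unit rules, add B's non-unit alternatives to A; then delete every rule of the form X → Y.

Start ::= 2 | 0 Y | 1 | 3 3 | 1 X; Y ::= 2 | 0 Y | 1 | 3 3 | 1 X; X ::= 2 | 0 Y | 1 | 3 3 | 1 X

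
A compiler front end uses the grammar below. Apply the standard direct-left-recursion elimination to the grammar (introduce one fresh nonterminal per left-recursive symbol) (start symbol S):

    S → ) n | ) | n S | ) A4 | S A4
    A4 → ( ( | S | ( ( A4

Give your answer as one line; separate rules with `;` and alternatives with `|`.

S → ) n S' | ) S' | n S S' | ) A4 S'; A4 → ( ( | S | ( ( A4; S' → A4 S' | ε

Directly left-recursive nonterminal: S.
For S: α = {A4}, β = {) n, ), n S, ) A4}. Rewrite as S → β S' and S' → α S' | ε.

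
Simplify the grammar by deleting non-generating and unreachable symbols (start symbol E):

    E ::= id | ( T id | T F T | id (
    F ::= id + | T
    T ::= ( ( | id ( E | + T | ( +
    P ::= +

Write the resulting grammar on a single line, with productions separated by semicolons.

Generating nonterminals: {E, F, P, T}.
Reachable from E after that: {E, F, T}.
Removed useless symbols: {P} and every production mentioning them.

E ::= id | ( T id | T F T | id (; F ::= id + | T; T ::= ( ( | id ( E | + T | ( +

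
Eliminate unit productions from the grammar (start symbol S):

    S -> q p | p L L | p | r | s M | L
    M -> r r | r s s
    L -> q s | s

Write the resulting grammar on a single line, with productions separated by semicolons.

Unit pairs: S ⇒* {L}.
Replace each nonterminal's rules with the union of the non-unit rules of every nonterminal it unit-derives.

S -> q s | s | q p | p L L | p | r | s M; M -> r r | r s s; L -> q s | s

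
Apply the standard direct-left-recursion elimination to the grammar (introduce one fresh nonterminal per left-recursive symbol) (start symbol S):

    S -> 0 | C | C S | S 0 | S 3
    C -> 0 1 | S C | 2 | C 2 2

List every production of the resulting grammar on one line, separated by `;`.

S -> 0 S' | C S' | C S S'; C -> 0 1 C' | S C C' | 2 C'; S' -> 0 S' | 3 S' | ε; C' -> 2 2 C' | ε

Directly left-recursive nonterminals: S, C.
For S: α = {0, 3}, β = {0, C, C S}. Rewrite as S → β S' and S' → α S' | ε.
For C: α = {2 2}, β = {0 1, S C, 2}. Rewrite as C → β C' and C' → α C' | ε.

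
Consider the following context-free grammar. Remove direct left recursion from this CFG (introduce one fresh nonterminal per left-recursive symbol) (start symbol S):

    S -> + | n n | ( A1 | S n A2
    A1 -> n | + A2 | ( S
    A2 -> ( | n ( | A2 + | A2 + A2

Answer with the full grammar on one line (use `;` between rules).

S -> + S' | n n S' | ( A1 S'; A1 -> n | + A2 | ( S; A2 -> ( A2' | n ( A2'; S' -> n A2 S' | ε; A2' -> + A2' | + A2 A2' | ε

S, A2 are directly left-recursive.
For S: α = {n A2}, β = {+, n n, ( A1}. Rewrite as S → β S' and S' → α S' | ε.
For A2: α = {+, + A2}, β = {(, n (}. Rewrite as A2 → β A2' and A2' → α A2' | ε.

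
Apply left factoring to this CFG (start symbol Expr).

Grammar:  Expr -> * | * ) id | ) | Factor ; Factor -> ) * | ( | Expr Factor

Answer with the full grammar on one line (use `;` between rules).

Expr has alternatives sharing prefix '*': factor to Expr → * Expr1 with Expr1 → ε | ) id.

Expr -> ) | Factor | * Expr1; Factor -> ) * | ( | Expr Factor; Expr1 -> ε | ) id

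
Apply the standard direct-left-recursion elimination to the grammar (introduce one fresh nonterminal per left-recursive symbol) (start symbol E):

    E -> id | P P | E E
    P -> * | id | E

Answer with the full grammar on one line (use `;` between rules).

E -> id E' | P P E'; P -> * | id | E; E' -> E E' | ε

Directly left-recursive nonterminal: E.
For E: α = {E}, β = {id, P P}. Rewrite as E → β E' and E' → α E' | ε.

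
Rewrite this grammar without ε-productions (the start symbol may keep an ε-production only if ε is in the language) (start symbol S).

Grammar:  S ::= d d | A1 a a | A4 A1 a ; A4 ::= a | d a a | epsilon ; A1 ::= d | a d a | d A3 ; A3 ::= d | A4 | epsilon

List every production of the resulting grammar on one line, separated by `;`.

The nullable symbols are {A3, A4}.
ε ∉ L(G), so no ε-production is kept.
Add the nullable-subset variants: S → A4 A1 a gives A4 A1 a | A1 a.

S ::= d d | A1 a a | A4 A1 a | A1 a; A4 ::= a | d a a; A1 ::= d | a d a | d A3; A3 ::= d | A4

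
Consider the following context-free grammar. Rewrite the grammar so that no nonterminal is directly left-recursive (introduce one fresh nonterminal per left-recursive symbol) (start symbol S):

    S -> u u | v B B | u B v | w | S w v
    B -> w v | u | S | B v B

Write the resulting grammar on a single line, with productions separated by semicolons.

Directly left-recursive nonterminals: S, B.
For S: α = {w v}, β = {u u, v B B, u B v, w}. Rewrite as S → β S' and S' → α S' | ε.
For B: α = {v B}, β = {w v, u, S}. Rewrite as B → β B' and B' → α B' | ε.

S -> u u S' | v B B S' | u B v S' | w S'; B -> w v B' | u B' | S B'; S' -> w v S' | eps; B' -> v B B' | eps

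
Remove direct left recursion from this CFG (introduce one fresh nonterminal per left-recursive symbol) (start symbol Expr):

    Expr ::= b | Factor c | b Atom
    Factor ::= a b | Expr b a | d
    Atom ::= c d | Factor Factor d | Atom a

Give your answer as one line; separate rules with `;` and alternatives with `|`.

Directly left-recursive nonterminal: Atom.
For Atom: α = {a}, β = {c d, Factor Factor d}. Rewrite as Atom → β Atom1 and Atom1 → α Atom1 | ε.

Expr ::= b | Factor c | b Atom; Factor ::= a b | Expr b a | d; Atom ::= c d Atom1 | Factor Factor d Atom1; Atom1 ::= a Atom1 | ε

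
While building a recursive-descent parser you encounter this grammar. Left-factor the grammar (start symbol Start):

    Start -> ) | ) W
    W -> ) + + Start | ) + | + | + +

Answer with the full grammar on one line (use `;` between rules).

Start has alternatives sharing prefix ')': factor to Start → ) Start1 with Start1 → ε | W.
W has alternatives sharing prefix ') +': factor to W → ) + W1 with W1 → + Start | ε.
W has alternatives sharing prefix '+': factor to W → + W2 with W2 → ε | +.

Start -> ) Start1; W -> ) + W1 | + W2; Start1 -> eps | W; W1 -> + Start | eps; W2 -> eps | +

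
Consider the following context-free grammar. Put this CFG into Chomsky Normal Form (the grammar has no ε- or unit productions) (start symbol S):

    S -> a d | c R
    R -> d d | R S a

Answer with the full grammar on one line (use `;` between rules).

S -> X1 X2 | X3 R; R -> X2 X2 | R Y1; X1 -> a; X2 -> d; X3 -> c; Y1 -> S X1

Introduce a nonterminal for each terminal appearing in a rule of length ≥ 2: X1 → a, X2 → d, X3 → c.
Binarize each right-hand side of length ≥ 3 by chaining fresh nonterminals (Y1, Y2, …): affected rules were R → R S X1.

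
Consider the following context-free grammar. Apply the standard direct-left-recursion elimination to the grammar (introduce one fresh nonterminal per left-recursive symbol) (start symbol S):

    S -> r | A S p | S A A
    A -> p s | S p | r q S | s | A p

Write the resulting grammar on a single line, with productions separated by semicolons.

S -> r S' | A S p S'; A -> p s A' | S p A' | r q S A' | s A'; S' -> A A S' | ε; A' -> p A' | ε

Left recursion appears on S, A.
For S: α = {A A}, β = {r, A S p}. Rewrite as S → β S' and S' → α S' | ε.
For A: α = {p}, β = {p s, S p, r q S, s}. Rewrite as A → β A' and A' → α A' | ε.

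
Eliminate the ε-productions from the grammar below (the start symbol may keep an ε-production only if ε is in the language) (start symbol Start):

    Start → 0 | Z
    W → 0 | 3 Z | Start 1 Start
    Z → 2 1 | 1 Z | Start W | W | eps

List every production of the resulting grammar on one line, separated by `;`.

The nullable symbols are {Start, Z}.
ε ∈ L(G) since Start is nullable, so keep Start → ε.
Expand every rule over subsets of its nullable positions: W → 3 Z gives 3 Z | 3. W → Start 1 Start gives Start 1 Start | Start 1 | 1 Start | 1. Z → 1 Z gives 1 Z | 1. Z → Start W gives Start W | W.

Start → 0 | Z | ε; W → 0 | 3 Z | 3 | Start 1 Start | Start 1 | 1 Start | 1; Z → 2 1 | 1 Z | 1 | Start W | W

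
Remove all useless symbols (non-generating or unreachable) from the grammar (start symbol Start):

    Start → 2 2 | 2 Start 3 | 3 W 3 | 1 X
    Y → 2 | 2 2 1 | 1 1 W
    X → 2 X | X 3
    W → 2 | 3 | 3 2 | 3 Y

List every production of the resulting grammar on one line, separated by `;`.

Generating nonterminals: {Start, W, Y}.
Reachable from Start after that: {Start, W, Y}.
Removed useless symbols: {X} and every production mentioning them.

Start → 2 2 | 2 Start 3 | 3 W 3; Y → 2 | 2 2 1 | 1 1 W; W → 2 | 3 | 3 2 | 3 Y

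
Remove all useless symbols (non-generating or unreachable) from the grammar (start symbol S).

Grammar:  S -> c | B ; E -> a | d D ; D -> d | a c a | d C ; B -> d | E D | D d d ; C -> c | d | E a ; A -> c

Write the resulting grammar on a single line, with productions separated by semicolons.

Generating nonterminals: {A, B, C, D, E, S}.
Reachable from S after that: {B, C, D, E, S}.
Removed useless symbols: {A} and every production mentioning them.

S -> c | B; E -> a | d D; D -> d | a c a | d C; B -> d | E D | D d d; C -> c | d | E a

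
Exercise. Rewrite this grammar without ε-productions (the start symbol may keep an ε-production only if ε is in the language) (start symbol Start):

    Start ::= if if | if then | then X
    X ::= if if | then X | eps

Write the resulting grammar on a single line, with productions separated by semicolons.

Start ::= if if | if then | then X | then; X ::= if if | then X | then

The nullable symbols are {X}.
ε ∉ L(G), so no ε-production is kept.
Expand every rule over subsets of its nullable positions: Start → then X gives then X | then. X → then X gives then X | then.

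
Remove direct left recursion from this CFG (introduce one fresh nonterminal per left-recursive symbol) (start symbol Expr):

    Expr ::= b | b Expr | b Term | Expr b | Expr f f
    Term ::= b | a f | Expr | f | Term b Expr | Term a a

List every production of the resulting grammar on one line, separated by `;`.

Expr ::= b Expr1 | b Expr Expr1 | b Term Expr1; Term ::= b Term1 | a f Term1 | Expr Term1 | f Term1; Expr1 ::= b Expr1 | f f Expr1 | ε; Term1 ::= b Expr Term1 | a a Term1 | ε

Expr, Term are directly left-recursive.
For Expr: α = {b, f f}, β = {b, b Expr, b Term}. Rewrite as Expr → β Expr1 and Expr1 → α Expr1 | ε.
For Term: α = {b Expr, a a}, β = {b, a f, Expr, f}. Rewrite as Term → β Term1 and Term1 → α Term1 | ε.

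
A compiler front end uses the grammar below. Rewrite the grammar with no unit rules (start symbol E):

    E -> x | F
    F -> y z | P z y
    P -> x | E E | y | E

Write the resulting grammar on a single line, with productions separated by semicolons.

E -> x | y z | P z y; F -> y z | P z y; P -> x | E E | y | y z | P z y

Unit pairs: E ⇒* {F}; P ⇒* {E, F}.
Replace each nonterminal's rules with the union of the non-unit rules of every nonterminal it unit-derives.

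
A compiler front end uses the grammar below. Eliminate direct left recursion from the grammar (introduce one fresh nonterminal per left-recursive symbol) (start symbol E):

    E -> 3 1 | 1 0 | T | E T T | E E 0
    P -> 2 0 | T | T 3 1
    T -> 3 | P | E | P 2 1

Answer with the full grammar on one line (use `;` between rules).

E -> 3 1 E' | 1 0 E' | T E'; P -> 2 0 | T | T 3 1; T -> 3 | P | E | P 2 1; E' -> T T E' | E 0 E' | ε

Directly left-recursive nonterminal: E.
For E: α = {T T, E 0}, β = {3 1, 1 0, T}. Rewrite as E → β E' and E' → α E' | ε.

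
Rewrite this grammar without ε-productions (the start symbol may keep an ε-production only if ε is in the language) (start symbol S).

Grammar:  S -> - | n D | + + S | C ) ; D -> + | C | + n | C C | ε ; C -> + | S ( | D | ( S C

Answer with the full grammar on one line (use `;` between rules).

Nullable set = {C, D}.
ε ∉ L(G), so no ε-production is kept.
Expand every rule over subsets of its nullable positions: S → n D gives n D | n. S → C ) gives C ) | ). C → ( S C gives ( S C | ( S.

S -> - | n D | n | + + S | C ) | ); D -> + | C | + n | C C; C -> + | S ( | D | ( S C | ( S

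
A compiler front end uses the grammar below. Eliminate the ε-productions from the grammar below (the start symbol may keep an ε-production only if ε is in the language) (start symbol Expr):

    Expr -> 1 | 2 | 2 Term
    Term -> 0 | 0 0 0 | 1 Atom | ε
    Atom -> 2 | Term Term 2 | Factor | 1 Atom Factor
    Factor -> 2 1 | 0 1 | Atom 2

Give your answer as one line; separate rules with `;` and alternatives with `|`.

Nullable set = {Term}.
ε ∉ L(G), so no ε-production is kept.
For each production, add variants omitting each subset of nullable occurrences: Atom → Term Term 2 gives Term Term 2 | Term 2.

Expr -> 1 | 2 | 2 Term; Term -> 0 | 0 0 0 | 1 Atom; Atom -> 2 | Term Term 2 | Term 2 | Factor | 1 Atom Factor; Factor -> 2 1 | 0 1 | Atom 2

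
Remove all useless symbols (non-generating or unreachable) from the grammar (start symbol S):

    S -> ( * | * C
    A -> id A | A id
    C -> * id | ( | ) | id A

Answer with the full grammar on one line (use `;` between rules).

Generating nonterminals: {C, S}.
Reachable from S after that: {C, S}.
Removed useless symbols: {A} and every production mentioning them.

S -> ( * | * C; C -> * id | ( | )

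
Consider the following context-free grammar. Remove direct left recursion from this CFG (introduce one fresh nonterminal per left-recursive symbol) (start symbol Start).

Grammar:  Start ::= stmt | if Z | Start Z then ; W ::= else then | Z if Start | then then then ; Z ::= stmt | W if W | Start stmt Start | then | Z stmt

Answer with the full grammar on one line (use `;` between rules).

Directly left-recursive nonterminals: Start, Z.
For Start: α = {Z then}, β = {stmt, if Z}. Rewrite as Start → β Start1 and Start1 → α Start1 | ε.
For Z: α = {stmt}, β = {stmt, W if W, Start stmt Start, then}. Rewrite as Z → β Z1 and Z1 → α Z1 | ε.

Start ::= stmt Start1 | if Z Start1; W ::= else then | Z if Start | then then then; Z ::= stmt Z1 | W if W Z1 | Start stmt Start Z1 | then Z1; Start1 ::= Z then Start1 | eps; Z1 ::= stmt Z1 | eps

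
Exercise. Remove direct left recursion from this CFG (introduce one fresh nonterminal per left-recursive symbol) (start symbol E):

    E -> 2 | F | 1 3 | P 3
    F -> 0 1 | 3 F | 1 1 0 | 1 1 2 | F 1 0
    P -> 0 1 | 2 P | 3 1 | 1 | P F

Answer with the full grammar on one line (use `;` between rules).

F, P are directly left-recursive.
For F: α = {1 0}, β = {0 1, 3 F, 1 1 0, 1 1 2}. Rewrite as F → β F' and F' → α F' | ε.
For P: α = {F}, β = {0 1, 2 P, 3 1, 1}. Rewrite as P → β P' and P' → α P' | ε.

E -> 2 | F | 1 3 | P 3; F -> 0 1 F' | 3 F F' | 1 1 0 F' | 1 1 2 F'; P -> 0 1 P' | 2 P P' | 3 1 P' | 1 P'; F' -> 1 0 F' | ε; P' -> F P' | ε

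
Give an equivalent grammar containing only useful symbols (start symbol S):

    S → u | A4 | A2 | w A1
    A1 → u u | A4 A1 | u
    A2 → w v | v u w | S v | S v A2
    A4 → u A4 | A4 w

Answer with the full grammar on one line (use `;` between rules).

Generating nonterminals: {A1, A2, S}.
Reachable from S after that: {A1, A2, S}.
Removed useless symbols: {A4} and every production mentioning them.

S → u | A2 | w A1; A1 → u u | u; A2 → w v | v u w | S v | S v A2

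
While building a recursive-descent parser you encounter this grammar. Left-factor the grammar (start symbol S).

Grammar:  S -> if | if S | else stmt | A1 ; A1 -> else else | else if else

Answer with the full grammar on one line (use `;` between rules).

S has alternatives sharing prefix 'if': factor to S → if S' with S' → ε | S.
A1 has alternatives sharing prefix 'else': factor to A1 → else A1' with A1' → else | if else.

S -> else stmt | A1 | if S'; A1 -> else A1'; S' -> ε | S; A1' -> else | if else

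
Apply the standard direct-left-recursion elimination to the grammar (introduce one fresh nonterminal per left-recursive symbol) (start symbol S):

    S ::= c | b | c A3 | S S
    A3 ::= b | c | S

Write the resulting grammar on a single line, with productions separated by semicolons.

S is directly left-recursive.
For S: α = {S}, β = {c, b, c A3}. Rewrite as S → β S' and S' → α S' | ε.

S ::= c S' | b S' | c A3 S'; A3 ::= b | c | S; S' ::= S S' | epsilon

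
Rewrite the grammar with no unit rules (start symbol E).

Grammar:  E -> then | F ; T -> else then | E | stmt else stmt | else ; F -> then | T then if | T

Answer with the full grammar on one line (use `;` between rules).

E -> then | T then if | else then | stmt else stmt | else; T -> then | T then if | else then | stmt else stmt | else; F -> then | T then if | else then | stmt else stmt | else

Unit pairs: E ⇒* {F, T}; F ⇒* {E, T}; T ⇒* {E, F}.
Replace each nonterminal's rules with the union of the non-unit rules of every nonterminal it unit-derives.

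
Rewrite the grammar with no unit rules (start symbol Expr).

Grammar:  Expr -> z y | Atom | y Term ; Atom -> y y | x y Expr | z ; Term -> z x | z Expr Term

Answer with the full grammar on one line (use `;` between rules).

Expr -> y y | x y Expr | z | z y | y Term; Atom -> y y | x y Expr | z; Term -> z x | z Expr Term

Unit pairs: Expr ⇒* {Atom}.
Replace each nonterminal's rules with the union of the non-unit rules of every nonterminal it unit-derives.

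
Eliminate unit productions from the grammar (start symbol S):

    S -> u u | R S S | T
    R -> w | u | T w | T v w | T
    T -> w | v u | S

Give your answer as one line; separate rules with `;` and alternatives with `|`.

S -> u u | R S S | w | v u; R -> u u | R S S | w | u | T w | T v w | v u; T -> u u | R S S | w | v u

Unit pairs: R ⇒* {S, T}; S ⇒* {T}; T ⇒* {S}.
Replace each nonterminal's rules with the union of the non-unit rules of every nonterminal it unit-derives.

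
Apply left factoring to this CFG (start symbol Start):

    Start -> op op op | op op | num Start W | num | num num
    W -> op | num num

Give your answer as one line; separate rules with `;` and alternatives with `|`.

Start -> num Start1 | op op Start2; W -> op | num num; Start1 -> Start W | ε | num; Start2 -> op | ε

Start has alternatives sharing prefix 'num': factor to Start → num Start1 with Start1 → Start W | ε | num.
Start has alternatives sharing prefix 'op op': factor to Start → op op Start2 with Start2 → op | ε.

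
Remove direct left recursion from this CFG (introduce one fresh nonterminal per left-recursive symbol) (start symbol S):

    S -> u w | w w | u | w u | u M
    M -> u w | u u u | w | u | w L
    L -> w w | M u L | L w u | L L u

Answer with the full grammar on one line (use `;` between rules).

Left recursion appears on L.
For L: α = {w u, L u}, β = {w w, M u L}. Rewrite as L → β L' and L' → α L' | ε.

S -> u w | w w | u | w u | u M; M -> u w | u u u | w | u | w L; L -> w w L' | M u L L'; L' -> w u L' | L u L' | ε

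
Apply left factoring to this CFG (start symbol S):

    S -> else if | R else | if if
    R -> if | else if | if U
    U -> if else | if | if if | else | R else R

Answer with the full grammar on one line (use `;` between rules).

R has alternatives sharing prefix 'if': factor to R → if R' with R' → ε | U.
U has alternatives sharing prefix 'if': factor to U → if U' with U' → else | ε | if.

S -> else if | R else | if if; R -> else if | if R'; U -> else | R else R | if U'; R' -> ε | U; U' -> else | ε | if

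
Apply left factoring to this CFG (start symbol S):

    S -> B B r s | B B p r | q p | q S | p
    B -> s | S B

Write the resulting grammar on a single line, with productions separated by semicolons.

S has alternatives sharing prefix 'B B': factor to S → B B S' with S' → r s | p r.
S has alternatives sharing prefix 'q': factor to S → q S'' with S'' → p | S.

S -> p | B B S' | q S''; B -> s | S B; S' -> r s | p r; S'' -> p | S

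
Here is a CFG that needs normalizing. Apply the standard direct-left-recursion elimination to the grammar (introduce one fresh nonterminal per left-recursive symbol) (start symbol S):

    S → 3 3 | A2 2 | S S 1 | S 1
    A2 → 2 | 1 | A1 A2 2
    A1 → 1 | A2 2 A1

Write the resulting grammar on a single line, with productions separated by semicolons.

Directly left-recursive nonterminal: S.
For S: α = {S 1, 1}, β = {3 3, A2 2}. Rewrite as S → β S' and S' → α S' | ε.

S → 3 3 S' | A2 2 S'; A2 → 2 | 1 | A1 A2 2; A1 → 1 | A2 2 A1; S' → S 1 S' | 1 S' | epsilon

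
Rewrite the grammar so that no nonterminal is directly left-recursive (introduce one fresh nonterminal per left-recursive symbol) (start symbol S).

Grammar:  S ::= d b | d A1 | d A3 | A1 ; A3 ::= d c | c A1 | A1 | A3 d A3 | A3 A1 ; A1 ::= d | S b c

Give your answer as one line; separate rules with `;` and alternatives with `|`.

S ::= d b | d A1 | d A3 | A1; A3 ::= d c A3' | c A1 A3' | A1 A3'; A1 ::= d | S b c; A3' ::= d A3 A3' | A1 A3' | ε

Left recursion appears on A3.
For A3: α = {d A3, A1}, β = {d c, c A1, A1}. Rewrite as A3 → β A3' and A3' → α A3' | ε.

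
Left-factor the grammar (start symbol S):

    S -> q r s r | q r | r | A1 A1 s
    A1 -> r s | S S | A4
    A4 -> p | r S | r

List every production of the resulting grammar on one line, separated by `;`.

S has alternatives sharing prefix 'q r': factor to S → q r S' with S' → s r | ε.
A4 has alternatives sharing prefix 'r': factor to A4 → r A4' with A4' → S | ε.

S -> r | A1 A1 s | q r S'; A1 -> r s | S S | A4; A4 -> p | r A4'; S' -> s r | ε; A4' -> S | ε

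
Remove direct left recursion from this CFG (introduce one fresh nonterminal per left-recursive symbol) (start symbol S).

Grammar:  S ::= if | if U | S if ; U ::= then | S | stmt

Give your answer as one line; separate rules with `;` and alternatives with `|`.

Directly left-recursive nonterminal: S.
For S: α = {if}, β = {if, if U}. Rewrite as S → β S' and S' → α S' | ε.

S ::= if S' | if U S'; U ::= then | S | stmt; S' ::= if S' | ε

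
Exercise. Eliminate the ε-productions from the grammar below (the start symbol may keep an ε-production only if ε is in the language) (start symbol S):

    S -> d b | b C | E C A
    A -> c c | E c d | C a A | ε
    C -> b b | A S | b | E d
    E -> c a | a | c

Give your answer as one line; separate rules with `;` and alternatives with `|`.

Nullable nonterminals: {A}.
ε ∉ L(G), so no ε-production is kept.
Expand every rule over subsets of its nullable positions: S → E C A gives E C A | E C. A → C a A gives C a A | C a. C → A S gives A S | S.

S -> d b | b C | E C A | E C; A -> c c | E c d | C a A | C a; C -> b b | A S | S | b | E d; E -> c a | a | c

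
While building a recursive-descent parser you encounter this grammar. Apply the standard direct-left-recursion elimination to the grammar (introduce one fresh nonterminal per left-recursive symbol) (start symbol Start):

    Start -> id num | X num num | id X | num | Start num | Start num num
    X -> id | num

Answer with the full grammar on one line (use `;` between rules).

Start -> id num Start1 | X num num Start1 | id X Start1 | num Start1; X -> id | num; Start1 -> num Start1 | num num Start1 | ε

Left recursion appears on Start.
For Start: α = {num, num num}, β = {id num, X num num, id X, num}. Rewrite as Start → β Start1 and Start1 → α Start1 | ε.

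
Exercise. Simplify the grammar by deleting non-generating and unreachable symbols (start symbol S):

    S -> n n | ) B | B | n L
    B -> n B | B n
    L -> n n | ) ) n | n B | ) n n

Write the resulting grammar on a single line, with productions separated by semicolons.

Generating nonterminals: {L, S}.
Reachable from S after that: {L, S}.
Removed useless symbols: {B} and every production mentioning them.

S -> n n | n L; L -> n n | ) ) n | ) n n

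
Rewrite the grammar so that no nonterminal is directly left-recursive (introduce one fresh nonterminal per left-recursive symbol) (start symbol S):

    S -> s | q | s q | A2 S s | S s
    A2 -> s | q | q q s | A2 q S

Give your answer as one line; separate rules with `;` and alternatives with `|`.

S, A2 are directly left-recursive.
For S: α = {s}, β = {s, q, s q, A2 S s}. Rewrite as S → β S' and S' → α S' | ε.
For A2: α = {q S}, β = {s, q, q q s}. Rewrite as A2 → β A2' and A2' → α A2' | ε.

S -> s S' | q S' | s q S' | A2 S s S'; A2 -> s A2' | q A2' | q q s A2'; S' -> s S' | ε; A2' -> q S A2' | ε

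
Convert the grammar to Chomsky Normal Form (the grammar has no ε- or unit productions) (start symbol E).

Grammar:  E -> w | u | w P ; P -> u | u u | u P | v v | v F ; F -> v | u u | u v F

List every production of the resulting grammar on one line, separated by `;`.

Introduce a nonterminal for each terminal appearing in a rule of length ≥ 2: X1 → w, X2 → u, X3 → v.
Binarize each right-hand side of length ≥ 3 by chaining fresh nonterminals (Y1, Y2, …): affected rules were F → X2 X3 F.

E -> w | u | X1 P; P -> u | X2 X2 | X2 P | X3 X3 | X3 F; F -> v | X2 X2 | X2 Y1; X1 -> w; X2 -> u; X3 -> v; Y1 -> X3 F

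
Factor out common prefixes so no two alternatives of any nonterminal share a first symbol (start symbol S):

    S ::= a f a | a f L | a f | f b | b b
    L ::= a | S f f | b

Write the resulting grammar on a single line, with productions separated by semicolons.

S has alternatives sharing prefix 'a f': factor to S → a f S' with S' → a | L | ε.

S ::= f b | b b | a f S'; L ::= a | S f f | b; S' ::= a | L | epsilon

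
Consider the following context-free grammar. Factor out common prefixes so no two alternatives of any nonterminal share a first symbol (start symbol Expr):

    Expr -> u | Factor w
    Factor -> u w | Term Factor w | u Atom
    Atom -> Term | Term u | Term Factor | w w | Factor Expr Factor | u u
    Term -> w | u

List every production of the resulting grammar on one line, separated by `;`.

Expr -> u | Factor w; Factor -> Term Factor w | u Factor1; Atom -> w w | Factor Expr Factor | u u | Term Atom1; Term -> w | u; Factor1 -> w | Atom; Atom1 -> ε | u | Factor

Factor has alternatives sharing prefix 'u': factor to Factor → u Factor1 with Factor1 → w | Atom.
Atom has alternatives sharing prefix 'Term': factor to Atom → Term Atom1 with Atom1 → ε | u | Factor.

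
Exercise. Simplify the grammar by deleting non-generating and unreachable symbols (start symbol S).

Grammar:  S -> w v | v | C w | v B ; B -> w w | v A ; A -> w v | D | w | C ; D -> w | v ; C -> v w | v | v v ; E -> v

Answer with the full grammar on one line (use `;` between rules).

S -> w v | v | C w | v B; B -> w w | v A; A -> w v | D | w | C; D -> w | v; C -> v w | v | v v

Generating nonterminals: {A, B, C, D, E, S}.
Reachable from S after that: {A, B, C, D, S}.
Removed useless symbols: {E} and every production mentioning them.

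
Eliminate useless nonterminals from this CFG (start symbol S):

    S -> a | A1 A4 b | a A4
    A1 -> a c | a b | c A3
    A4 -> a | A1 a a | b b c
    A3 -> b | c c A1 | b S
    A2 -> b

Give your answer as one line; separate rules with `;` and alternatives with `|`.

S -> a | A1 A4 b | a A4; A1 -> a c | a b | c A3; A4 -> a | A1 a a | b b c; A3 -> b | c c A1 | b S

Generating nonterminals: {A1, A2, A3, A4, S}.
Reachable from S after that: {A1, A3, A4, S}.
Removed useless symbols: {A2} and every production mentioning them.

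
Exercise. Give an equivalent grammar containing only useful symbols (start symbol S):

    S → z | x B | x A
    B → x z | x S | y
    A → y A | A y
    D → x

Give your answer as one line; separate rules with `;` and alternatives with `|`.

Generating nonterminals: {B, D, S}.
Reachable from S after that: {B, S}.
Removed useless symbols: {A, D} and every production mentioning them.

S → z | x B; B → x z | x S | y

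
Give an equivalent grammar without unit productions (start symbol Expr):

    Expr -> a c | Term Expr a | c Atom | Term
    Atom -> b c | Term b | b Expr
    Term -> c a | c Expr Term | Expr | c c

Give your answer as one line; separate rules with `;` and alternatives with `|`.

Expr -> c a | c Expr Term | c c | a c | Term Expr a | c Atom; Atom -> b c | Term b | b Expr; Term -> c a | c Expr Term | c c | a c | Term Expr a | c Atom

Unit pairs: Expr ⇒* {Term}; Term ⇒* {Expr}.
For each unit pair (A, B), copy every non-unit production of B to A, then drop all unit productions.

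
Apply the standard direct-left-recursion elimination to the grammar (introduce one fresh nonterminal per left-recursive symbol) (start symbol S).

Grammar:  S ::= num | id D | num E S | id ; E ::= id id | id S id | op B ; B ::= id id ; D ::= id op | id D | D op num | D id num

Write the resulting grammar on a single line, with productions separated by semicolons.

S ::= num | id D | num E S | id; E ::= id id | id S id | op B; B ::= id id; D ::= id op D' | id D D'; D' ::= op num D' | id num D' | ε

D is directly left-recursive.
For D: α = {op num, id num}, β = {id op, id D}. Rewrite as D → β D' and D' → α D' | ε.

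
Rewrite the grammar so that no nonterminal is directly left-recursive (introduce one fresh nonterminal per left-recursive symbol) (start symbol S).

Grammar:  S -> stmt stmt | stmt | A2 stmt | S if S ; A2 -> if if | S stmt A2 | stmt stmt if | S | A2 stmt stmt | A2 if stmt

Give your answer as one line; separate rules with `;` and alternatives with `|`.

S, A2 are directly left-recursive.
For S: α = {if S}, β = {stmt stmt, stmt, A2 stmt}. Rewrite as S → β S' and S' → α S' | ε.
For A2: α = {stmt stmt, if stmt}, β = {if if, S stmt A2, stmt stmt if, S}. Rewrite as A2 → β A2' and A2' → α A2' | ε.

S -> stmt stmt S' | stmt S' | A2 stmt S'; A2 -> if if A2' | S stmt A2 A2' | stmt stmt if A2' | S A2'; S' -> if S S' | epsilon; A2' -> stmt stmt A2' | if stmt A2' | epsilon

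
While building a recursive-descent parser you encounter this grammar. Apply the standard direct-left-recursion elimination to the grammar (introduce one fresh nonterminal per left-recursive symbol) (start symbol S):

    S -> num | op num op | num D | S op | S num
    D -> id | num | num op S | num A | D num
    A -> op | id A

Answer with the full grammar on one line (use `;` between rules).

S, D are directly left-recursive.
For S: α = {op, num}, β = {num, op num op, num D}. Rewrite as S → β S' and S' → α S' | ε.
For D: α = {num}, β = {id, num, num op S, num A}. Rewrite as D → β D' and D' → α D' | ε.

S -> num S' | op num op S' | num D S'; D -> id D' | num D' | num op S D' | num A D'; A -> op | id A; S' -> op S' | num S' | ε; D' -> num D' | ε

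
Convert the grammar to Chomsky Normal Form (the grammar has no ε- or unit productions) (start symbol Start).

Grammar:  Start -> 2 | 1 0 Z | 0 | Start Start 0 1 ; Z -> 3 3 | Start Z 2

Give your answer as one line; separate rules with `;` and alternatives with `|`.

Start -> 2 | X1 Y1 | 0 | Start Y2; Z -> X3 X3 | Start Y4; X1 -> 1; X2 -> 0; X3 -> 3; X4 -> 2; Y1 -> X2 Z; Y2 -> Start Y3; Y3 -> X2 X1; Y4 -> Z X4

Introduce a nonterminal for each terminal appearing in a rule of length ≥ 2: X1 → 1, X2 → 0, X3 → 3, X4 → 2.
Binarize each right-hand side of length ≥ 3 by chaining fresh nonterminals (Y1, Y2, …): affected rules were Start → X1 X2 Z; Start → Start Start X2 X1; Z → Start Z X4.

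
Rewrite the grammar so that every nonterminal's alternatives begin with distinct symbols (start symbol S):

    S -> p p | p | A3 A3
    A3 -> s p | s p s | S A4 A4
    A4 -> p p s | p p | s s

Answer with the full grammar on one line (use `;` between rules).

S -> A3 A3 | p S'; A3 -> S A4 A4 | s p A3'; A4 -> s s | p p A4'; S' -> p | ε; A3' -> ε | s; A4' -> s | ε

S has alternatives sharing prefix 'p': factor to S → p S' with S' → p | ε.
A3 has alternatives sharing prefix 's p': factor to A3 → s p A3' with A3' → ε | s.
A4 has alternatives sharing prefix 'p p': factor to A4 → p p A4' with A4' → s | ε.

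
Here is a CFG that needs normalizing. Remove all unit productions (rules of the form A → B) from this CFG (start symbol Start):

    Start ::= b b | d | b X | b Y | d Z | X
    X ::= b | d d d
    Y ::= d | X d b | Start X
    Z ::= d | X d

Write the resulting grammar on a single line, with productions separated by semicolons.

Start ::= b b | d | b X | b Y | d Z | b | d d d; X ::= b | d d d; Y ::= d | X d b | Start X; Z ::= d | X d

Unit pairs: Start ⇒* {X}.
Replace each nonterminal's rules with the union of the non-unit rules of every nonterminal it unit-derives.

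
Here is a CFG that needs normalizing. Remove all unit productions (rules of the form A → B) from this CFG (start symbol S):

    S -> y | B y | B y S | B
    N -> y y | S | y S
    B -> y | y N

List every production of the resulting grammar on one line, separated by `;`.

Unit pairs: N ⇒* {B, S}; S ⇒* {B}.
Replace each nonterminal's rules with the union of the non-unit rules of every nonterminal it unit-derives.

S -> y | y N | B y | B y S; N -> y | y N | B y | B y S | y y | y S; B -> y | y N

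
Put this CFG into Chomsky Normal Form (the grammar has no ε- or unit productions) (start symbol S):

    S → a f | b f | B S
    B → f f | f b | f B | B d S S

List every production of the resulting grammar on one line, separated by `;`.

Introduce a nonterminal for each terminal appearing in a rule of length ≥ 2: X1 → a, X2 → f, X3 → b, X4 → d.
Binarize each right-hand side of length ≥ 3 by chaining fresh nonterminals (Y1, Y2, …): affected rules were B → B X4 S S.

S → X1 X2 | X3 X2 | B S; B → X2 X2 | X2 X3 | X2 B | B Y1; X1 → a; X2 → f; X3 → b; X4 → d; Y1 → X4 Y2; Y2 → S S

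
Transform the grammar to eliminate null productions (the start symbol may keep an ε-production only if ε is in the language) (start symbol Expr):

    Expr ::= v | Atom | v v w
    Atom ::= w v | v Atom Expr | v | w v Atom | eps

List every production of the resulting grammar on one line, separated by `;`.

Expr ::= v | Atom | v v w | eps; Atom ::= w v | v Atom Expr | v Atom | v Expr | v | w v Atom

Nullable set = {Atom, Expr}.
ε ∈ L(G) since Expr is nullable, so keep Expr → ε.
Add the nullable-subset variants: Atom → v Atom Expr gives v Atom Expr | v Atom | v Expr | v.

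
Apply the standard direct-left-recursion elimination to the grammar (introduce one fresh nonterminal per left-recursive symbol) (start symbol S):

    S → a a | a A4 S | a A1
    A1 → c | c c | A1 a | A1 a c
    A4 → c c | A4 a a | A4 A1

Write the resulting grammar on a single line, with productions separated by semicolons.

S → a a | a A4 S | a A1; A1 → c A1' | c c A1'; A4 → c c A4'; A1' → a A1' | a c A1' | ε; A4' → a a A4' | A1 A4' | ε

Directly left-recursive nonterminals: A1, A4.
For A1: α = {a, a c}, β = {c, c c}. Rewrite as A1 → β A1' and A1' → α A1' | ε.
For A4: α = {a a, A1}, β = {c c}. Rewrite as A4 → β A4' and A4' → α A4' | ε.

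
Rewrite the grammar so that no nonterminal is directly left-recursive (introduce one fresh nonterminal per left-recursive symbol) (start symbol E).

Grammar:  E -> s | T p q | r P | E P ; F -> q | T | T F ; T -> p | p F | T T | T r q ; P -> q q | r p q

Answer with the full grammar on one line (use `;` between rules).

E -> s E' | T p q E' | r P E'; F -> q | T | T F; T -> p T' | p F T'; P -> q q | r p q; E' -> P E' | ε; T' -> T T' | r q T' | ε

Left recursion appears on E, T.
For E: α = {P}, β = {s, T p q, r P}. Rewrite as E → β E' and E' → α E' | ε.
For T: α = {T, r q}, β = {p, p F}. Rewrite as T → β T' and T' → α T' | ε.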